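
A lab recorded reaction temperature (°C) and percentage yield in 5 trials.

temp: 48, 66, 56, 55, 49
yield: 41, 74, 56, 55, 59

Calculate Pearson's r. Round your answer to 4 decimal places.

0.8450

n = 5, Σx = 274, Σy = 285, Σx² = 15222, Σy² = 16799, Σxy = 15904
nΣxy − ΣxΣy = 79520 − 78090 = 1430
nΣx² − (Σx)² = 76110 − 75076 = 1034; nΣy² − (Σy)² = 83995 − 81225 = 2770
r = 1430 / √(1034 × 2770) = 1430 / 1692.3888 ≈ 0.8450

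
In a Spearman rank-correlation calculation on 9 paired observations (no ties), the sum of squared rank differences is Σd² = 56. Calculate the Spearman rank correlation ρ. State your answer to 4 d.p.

0.5333

ρ = 1 − 6Σd² / [n(n²−1)] = 1 − 6×56 / (9×80)
  = 1 − 336/720 = 1 − 0.46667 ≈ 0.5333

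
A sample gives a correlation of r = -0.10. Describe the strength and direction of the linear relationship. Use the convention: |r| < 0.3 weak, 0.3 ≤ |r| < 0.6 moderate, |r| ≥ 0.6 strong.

weak negative

r = -0.10 < 0 so the relationship is negative.
|r| = 0.10, which falls in the weak range.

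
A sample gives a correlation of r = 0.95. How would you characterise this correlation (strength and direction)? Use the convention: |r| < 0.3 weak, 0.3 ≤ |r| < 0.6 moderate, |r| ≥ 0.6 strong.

strong positive

r = 0.95 > 0 so the relationship is positive.
|r| = 0.95, which falls in the strong range.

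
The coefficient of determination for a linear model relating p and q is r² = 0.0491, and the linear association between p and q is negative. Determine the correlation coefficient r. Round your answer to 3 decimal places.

-0.222

|r| = √0.0491 = 0.222
The association is negative, so r = −0.222.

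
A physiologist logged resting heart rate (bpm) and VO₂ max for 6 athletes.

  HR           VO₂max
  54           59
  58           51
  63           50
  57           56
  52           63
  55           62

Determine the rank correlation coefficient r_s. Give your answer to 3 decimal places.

-0.943

Rank HR: 2, 5, 6, 4, 1, 3
Rank VO₂max: 4, 2, 1, 3, 6, 5
d = rank(HR) − rank(VO₂max): -2, 3, 5, 1, -5, -2; Σd² = 68
ρ = 1 − 6Σd² / [n(n²−1)] = 1 − 6×68 / (6×35) = 1 − 408/210 ≈ -0.943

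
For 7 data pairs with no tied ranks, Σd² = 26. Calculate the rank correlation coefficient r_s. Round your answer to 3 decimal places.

0.536

ρ = 1 − 6Σd² / [n(n²−1)] = 1 − 6×26 / (7×48)
  = 1 − 156/336 = 1 − 0.4643 ≈ 0.536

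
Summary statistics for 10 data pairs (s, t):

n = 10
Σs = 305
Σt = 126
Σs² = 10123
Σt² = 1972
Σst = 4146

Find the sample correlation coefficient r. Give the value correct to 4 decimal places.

0.5395

r = (nΣst − ΣsΣt) / √[(nΣs² − (Σs)²)(nΣt² − (Σt)²)]
Numerator: 10×4146 − 305×126 = 3030
Denominator: √[(101230 − 93025)(19720 − 15876)] = √[8205 × 3844] = 5616.0502
r = 3030 / 5616.0502 ≈ 0.5395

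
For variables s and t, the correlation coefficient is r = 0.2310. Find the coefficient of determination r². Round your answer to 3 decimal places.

r² = (0.2310)² = 0.053

0.053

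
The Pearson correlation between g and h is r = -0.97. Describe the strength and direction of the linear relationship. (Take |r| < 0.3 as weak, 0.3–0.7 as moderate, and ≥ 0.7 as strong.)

r = -0.97 < 0 so the relationship is negative.
|r| = 0.97, which falls in the strong range.

strong negative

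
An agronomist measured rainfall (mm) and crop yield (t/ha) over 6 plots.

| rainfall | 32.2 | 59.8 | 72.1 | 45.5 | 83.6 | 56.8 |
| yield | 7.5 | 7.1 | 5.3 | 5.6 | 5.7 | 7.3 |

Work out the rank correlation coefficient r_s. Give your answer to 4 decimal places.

-0.5429

Rank rainfall: 1, 4, 5, 2, 6, 3
Rank yield: 6, 4, 1, 2, 3, 5
d = rank(rainfall) − rank(yield): -5, 0, 4, 0, 3, -2; Σd² = 54
ρ = 1 − 6Σd² / [n(n²−1)] = 1 − 6×54 / (6×35) = 1 − 324/210 ≈ -0.5429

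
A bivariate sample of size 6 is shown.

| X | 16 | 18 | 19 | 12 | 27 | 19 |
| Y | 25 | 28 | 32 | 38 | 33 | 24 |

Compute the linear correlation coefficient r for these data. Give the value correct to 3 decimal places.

-0.114

n = 6, ΣX = 111, ΣY = 180, ΣX² = 2175, ΣY² = 5542, ΣXY = 3315
nΣXY − ΣXΣY = 19890 − 19980 = -90
nΣX² − (ΣX)² = 13050 − 12321 = 729; nΣY² − (ΣY)² = 33252 − 32400 = 852
r = -90 / √(729 × 852) = -90 / 788.1041 ≈ -0.114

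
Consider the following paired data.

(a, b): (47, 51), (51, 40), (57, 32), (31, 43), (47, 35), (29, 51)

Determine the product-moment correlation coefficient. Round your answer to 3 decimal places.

n = 6, Σa = 262, Σb = 252, Σa² = 12070, Σb² = 10900, Σab = 10718
nΣab − ΣaΣb = 64308 − 66024 = -1716
nΣa² − (Σa)² = 72420 − 68644 = 3776; nΣb² − (Σb)² = 65400 − 63504 = 1896
r = -1716 / √(3776 × 1896) = -1716 / 2675.6861 ≈ -0.641

-0.641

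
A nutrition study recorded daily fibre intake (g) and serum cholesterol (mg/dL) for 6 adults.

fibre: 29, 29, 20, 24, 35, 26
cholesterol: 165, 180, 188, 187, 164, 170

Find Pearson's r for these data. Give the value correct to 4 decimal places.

-0.8001

n = 6, Σx = 163, Σy = 1054, Σx² = 4559, Σy² = 185734, Σxy = 28413
nΣxy − ΣxΣy = 170478 − 171802 = -1324
nΣx² − (Σx)² = 27354 − 26569 = 785; nΣy² − (Σy)² = 1114404 − 1110916 = 3488
r = -1324 / √(785 × 3488) = -1324 / 1654.7145 ≈ -0.8001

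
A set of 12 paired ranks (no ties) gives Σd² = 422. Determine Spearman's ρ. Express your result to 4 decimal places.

-0.4755

ρ = 1 − 6Σd² / [n(n²−1)] = 1 − 6×422 / (12×143)
  = 1 − 2532/1716 = 1 − 1.47552 ≈ -0.4755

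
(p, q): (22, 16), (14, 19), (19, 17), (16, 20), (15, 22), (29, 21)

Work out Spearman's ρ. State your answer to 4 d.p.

Rank p: 5, 1, 4, 3, 2, 6
Rank q: 1, 3, 2, 4, 6, 5
d = rank(p) − rank(q): 4, -2, 2, -1, -4, 1; Σd² = 42
ρ = 1 − 6Σd² / [n(n²−1)] = 1 − 6×42 / (6×35) = 1 − 252/210 ≈ -0.2000

-0.2000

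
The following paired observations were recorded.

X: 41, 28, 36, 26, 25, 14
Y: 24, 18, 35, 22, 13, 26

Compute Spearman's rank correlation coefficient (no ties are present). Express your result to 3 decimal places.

0.257

Rank X: 6, 4, 5, 3, 2, 1
Rank Y: 4, 2, 6, 3, 1, 5
d = rank(X) − rank(Y): 2, 2, -1, 0, 1, -4; Σd² = 26
ρ = 1 − 6Σd² / [n(n²−1)] = 1 − 6×26 / (6×35) = 1 − 156/210 ≈ 0.257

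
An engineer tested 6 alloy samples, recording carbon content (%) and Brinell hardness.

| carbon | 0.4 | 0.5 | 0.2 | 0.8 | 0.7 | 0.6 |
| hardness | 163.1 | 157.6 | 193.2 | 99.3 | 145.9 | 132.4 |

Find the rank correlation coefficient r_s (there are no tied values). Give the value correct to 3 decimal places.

Rank carbon: 2, 3, 1, 6, 5, 4
Rank hardness: 5, 4, 6, 1, 3, 2
d = rank(carbon) − rank(hardness): -3, -1, -5, 5, 2, 2; Σd² = 68
ρ = 1 − 6Σd² / [n(n²−1)] = 1 − 6×68 / (6×35) = 1 − 408/210 ≈ -0.943

-0.943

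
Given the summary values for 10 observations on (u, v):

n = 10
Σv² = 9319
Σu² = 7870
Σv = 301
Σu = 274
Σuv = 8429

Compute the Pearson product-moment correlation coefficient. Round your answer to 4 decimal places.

r = (nΣuv − ΣuΣv) / √[(nΣu² − (Σu)²)(nΣv² − (Σv)²)]
Numerator: 10×8429 − 274×301 = 1816
Denominator: √[(78700 − 75076)(93190 − 90601)] = √[3624 × 2589] = 3063.0926
r = 1816 / 3063.0926 ≈ 0.5929

0.5929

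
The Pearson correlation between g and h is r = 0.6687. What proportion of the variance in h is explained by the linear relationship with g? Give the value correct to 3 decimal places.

r² = (0.6687)² = 0.447

0.447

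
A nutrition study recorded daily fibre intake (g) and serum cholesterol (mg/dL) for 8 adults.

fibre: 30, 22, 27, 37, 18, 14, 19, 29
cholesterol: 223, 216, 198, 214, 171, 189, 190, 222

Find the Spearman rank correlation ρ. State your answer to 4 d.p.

Rank fibre: 7, 4, 5, 8, 2, 1, 3, 6
Rank cholesterol: 8, 6, 4, 5, 1, 2, 3, 7
d = rank(fibre) − rank(cholesterol): -1, -2, 1, 3, 1, -1, 0, -1; Σd² = 18
ρ = 1 − 6Σd² / [n(n²−1)] = 1 − 6×18 / (8×63) = 1 − 108/504 ≈ 0.7857

0.7857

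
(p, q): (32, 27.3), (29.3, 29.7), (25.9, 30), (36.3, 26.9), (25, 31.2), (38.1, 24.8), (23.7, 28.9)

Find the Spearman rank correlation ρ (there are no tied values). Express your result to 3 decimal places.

-0.786

Rank p: 5, 4, 3, 6, 2, 7, 1
Rank q: 3, 5, 6, 2, 7, 1, 4
d = rank(p) − rank(q): 2, -1, -3, 4, -5, 6, -3; Σd² = 100
ρ = 1 − 6Σd² / [n(n²−1)] = 1 − 6×100 / (7×48) = 1 − 600/336 ≈ -0.786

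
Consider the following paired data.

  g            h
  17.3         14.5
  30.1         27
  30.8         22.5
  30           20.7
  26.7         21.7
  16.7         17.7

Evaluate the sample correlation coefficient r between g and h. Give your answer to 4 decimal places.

0.8338

n = 6, Σg = 151.6, Σh = 124.1, Σg² = 4045.72, Σh² = 2658.17, Σgh = 3252.53
nΣgh − ΣgΣh = 19515.18 − 18813.56 = 701.62
nΣg² − (Σg)² = 24274.32 − 22982.56 = 1291.76; nΣh² − (Σh)² = 15949.02 − 15400.81 = 548.21
r = 701.62 / √(1291.76 × 548.21) = 701.62 / 841.5199 ≈ 0.8338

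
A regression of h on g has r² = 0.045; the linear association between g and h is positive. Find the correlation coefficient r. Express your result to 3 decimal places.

0.212

|r| = √0.045 = 0.212
The association is positive, so r = 0.212.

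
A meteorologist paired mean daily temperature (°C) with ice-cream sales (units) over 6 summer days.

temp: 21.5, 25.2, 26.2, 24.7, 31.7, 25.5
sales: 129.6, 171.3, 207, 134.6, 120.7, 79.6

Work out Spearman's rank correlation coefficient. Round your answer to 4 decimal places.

-0.0857

Rank temp: 1, 3, 5, 2, 6, 4
Rank sales: 3, 5, 6, 4, 2, 1
d = rank(temp) − rank(sales): -2, -2, -1, -2, 4, 3; Σd² = 38
ρ = 1 − 6Σd² / [n(n²−1)] = 1 − 6×38 / (6×35) = 1 − 228/210 ≈ -0.0857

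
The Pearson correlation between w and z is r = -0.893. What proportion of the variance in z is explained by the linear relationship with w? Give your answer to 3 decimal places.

r² = (-0.893)² = 0.797

0.797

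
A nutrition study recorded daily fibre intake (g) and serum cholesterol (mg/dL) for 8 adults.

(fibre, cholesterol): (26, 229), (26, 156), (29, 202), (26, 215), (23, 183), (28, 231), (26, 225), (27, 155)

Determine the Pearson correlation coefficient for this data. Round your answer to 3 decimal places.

0.194

n = 8, Σx = 211, Σy = 1596, Σx² = 5587, Σy² = 325306, Σxy = 42170
nΣxy − ΣxΣy = 337360 − 336756 = 604
nΣx² − (Σx)² = 44696 − 44521 = 175; nΣy² − (Σy)² = 2602448 − 2547216 = 55232
r = 604 / √(175 × 55232) = 604 / 3108.9548 ≈ 0.194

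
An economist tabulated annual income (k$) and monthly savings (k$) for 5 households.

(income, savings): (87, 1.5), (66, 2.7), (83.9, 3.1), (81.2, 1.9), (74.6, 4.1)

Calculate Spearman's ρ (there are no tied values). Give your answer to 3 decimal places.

-0.500

Rank income: 5, 1, 4, 3, 2
Rank savings: 1, 3, 4, 2, 5
d = rank(income) − rank(savings): 4, -2, 0, 1, -3; Σd² = 30
ρ = 1 − 6Σd² / [n(n²−1)] = 1 − 6×30 / (5×24) = 1 − 180/120 ≈ -0.500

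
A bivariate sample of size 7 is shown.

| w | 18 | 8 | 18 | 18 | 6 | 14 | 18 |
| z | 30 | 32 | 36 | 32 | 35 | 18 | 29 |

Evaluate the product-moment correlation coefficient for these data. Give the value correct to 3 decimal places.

-0.132

n = 7, Σw = 100, Σz = 212, Σw² = 1592, Σz² = 6634, Σwz = 3004
nΣwz − ΣwΣz = 21028 − 21200 = -172
nΣw² − (Σw)² = 11144 − 10000 = 1144; nΣz² − (Σz)² = 46438 − 44944 = 1494
r = -172 / √(1144 × 1494) = -172 / 1307.3393 ≈ -0.132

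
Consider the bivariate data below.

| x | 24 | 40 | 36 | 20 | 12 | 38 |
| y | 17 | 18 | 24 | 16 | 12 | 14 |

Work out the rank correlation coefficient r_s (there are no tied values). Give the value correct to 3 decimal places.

0.543

Rank x: 3, 6, 4, 2, 1, 5
Rank y: 4, 5, 6, 3, 1, 2
d = rank(x) − rank(y): -1, 1, -2, -1, 0, 3; Σd² = 16
ρ = 1 − 6Σd² / [n(n²−1)] = 1 − 6×16 / (6×35) = 1 − 96/210 ≈ 0.543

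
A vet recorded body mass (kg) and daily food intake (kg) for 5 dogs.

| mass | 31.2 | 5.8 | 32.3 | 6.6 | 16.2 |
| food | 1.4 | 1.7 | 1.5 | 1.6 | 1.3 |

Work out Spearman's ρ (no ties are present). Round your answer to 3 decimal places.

-0.600

Rank mass: 4, 1, 5, 2, 3
Rank food: 2, 5, 3, 4, 1
d = rank(mass) − rank(food): 2, -4, 2, -2, 2; Σd² = 32
ρ = 1 − 6Σd² / [n(n²−1)] = 1 − 6×32 / (5×24) = 1 − 192/120 ≈ -0.600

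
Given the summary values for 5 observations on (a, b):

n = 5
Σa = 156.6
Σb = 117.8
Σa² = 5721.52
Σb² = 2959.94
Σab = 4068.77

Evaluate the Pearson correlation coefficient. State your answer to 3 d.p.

0.977

r = (nΣab − ΣaΣb) / √[(nΣa² − (Σa)²)(nΣb² − (Σb)²)]
Numerator: 5×4068.77 − 156.6×117.8 = 1896.37
Denominator: √[(28607.6 − 24523.56)(14799.7 − 13876.84)] = √[4084.04 × 922.86] = 1941.3905
r = 1896.37 / 1941.3905 ≈ 0.977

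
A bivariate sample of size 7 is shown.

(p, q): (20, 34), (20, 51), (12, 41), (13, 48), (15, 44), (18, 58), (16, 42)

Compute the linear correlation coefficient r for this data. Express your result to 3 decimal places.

n = 7, Σp = 114, Σq = 318, Σp² = 1918, Σq² = 14806, Σpq = 5192
nΣpq − ΣpΣq = 36344 − 36252 = 92
nΣp² − (Σp)² = 13426 − 12996 = 430; nΣq² − (Σq)² = 103642 − 101124 = 2518
r = 92 / √(430 × 2518) = 92 / 1040.5479 ≈ 0.088

0.088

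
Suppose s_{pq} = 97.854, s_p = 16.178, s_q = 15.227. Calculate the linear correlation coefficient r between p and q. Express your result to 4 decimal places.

r = Cov(p,q) / (s_p · s_q) = 97.854 / (16.178 × 15.227)
  = 97.854 / 246.3424 ≈ 0.3972

0.3972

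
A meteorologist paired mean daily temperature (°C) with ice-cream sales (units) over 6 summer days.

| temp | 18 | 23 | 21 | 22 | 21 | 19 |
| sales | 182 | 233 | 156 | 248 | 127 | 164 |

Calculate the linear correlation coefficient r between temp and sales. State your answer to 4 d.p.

0.4825

n = 6, Σx = 124, Σy = 1110, Σx² = 2580, Σy² = 216278, Σxy = 23150
nΣxy − ΣxΣy = 138900 − 137640 = 1260
nΣx² − (Σx)² = 15480 − 15376 = 104; nΣy² − (Σy)² = 1297668 − 1232100 = 65568
r = 1260 / √(104 × 65568) = 1260 / 2611.3353 ≈ 0.4825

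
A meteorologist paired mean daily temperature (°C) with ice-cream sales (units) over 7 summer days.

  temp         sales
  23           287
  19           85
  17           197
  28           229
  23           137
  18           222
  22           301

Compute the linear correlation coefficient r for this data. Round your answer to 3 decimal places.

0.287

n = 7, Σx = 150, Σy = 1458, Σx² = 3300, Σy² = 339498, Σxy = 31746
nΣxy − ΣxΣy = 222222 − 218700 = 3522
nΣx² − (Σx)² = 23100 − 22500 = 600; nΣy² − (Σy)² = 2376486 − 2125764 = 250722
r = 3522 / √(600 × 250722) = 3522 / 12265.1213 ≈ 0.287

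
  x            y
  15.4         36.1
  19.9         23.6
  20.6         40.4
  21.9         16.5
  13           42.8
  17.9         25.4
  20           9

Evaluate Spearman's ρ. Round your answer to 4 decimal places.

-0.5714

Rank x: 2, 4, 6, 7, 1, 3, 5
Rank y: 5, 3, 6, 2, 7, 4, 1
d = rank(x) − rank(y): -3, 1, 0, 5, -6, -1, 4; Σd² = 88
ρ = 1 − 6Σd² / [n(n²−1)] = 1 − 6×88 / (7×48) = 1 − 528/336 ≈ -0.5714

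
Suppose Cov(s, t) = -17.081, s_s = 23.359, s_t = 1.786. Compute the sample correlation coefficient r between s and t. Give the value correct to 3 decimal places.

-0.409

r = Cov(s,t) / (s_s · s_t) = -17.081 / (23.359 × 1.786)
  = -17.081 / 41.7192 ≈ -0.409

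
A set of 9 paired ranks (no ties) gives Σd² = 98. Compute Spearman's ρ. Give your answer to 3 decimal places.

0.183

ρ = 1 − 6Σd² / [n(n²−1)] = 1 − 6×98 / (9×80)
  = 1 − 588/720 = 1 − 0.8167 ≈ 0.183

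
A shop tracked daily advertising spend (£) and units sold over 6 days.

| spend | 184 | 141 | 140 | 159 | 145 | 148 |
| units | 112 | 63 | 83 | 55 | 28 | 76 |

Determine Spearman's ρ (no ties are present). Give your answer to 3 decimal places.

Rank spend: 6, 2, 1, 5, 3, 4
Rank units: 6, 3, 5, 2, 1, 4
d = rank(spend) − rank(units): 0, -1, -4, 3, 2, 0; Σd² = 30
ρ = 1 − 6Σd² / [n(n²−1)] = 1 − 6×30 / (6×35) = 1 − 180/210 ≈ 0.143

0.143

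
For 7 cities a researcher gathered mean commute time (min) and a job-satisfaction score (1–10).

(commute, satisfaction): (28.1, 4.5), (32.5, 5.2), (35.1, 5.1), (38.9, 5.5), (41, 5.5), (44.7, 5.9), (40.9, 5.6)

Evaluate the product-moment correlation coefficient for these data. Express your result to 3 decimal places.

n = 7, Σx = 261.2, Σy = 37.3, Σx² = 9942.98, Σy² = 199.97, Σxy = 1406.68
nΣxy − ΣxΣy = 9846.76 − 9742.76 = 104
nΣx² − (Σx)² = 69600.86 − 68225.44 = 1375.42; nΣy² − (Σy)² = 1399.79 − 1391.29 = 8.5
r = 104 / √(1375.42 × 8.5) = 104 / 108.1253 ≈ 0.962

0.962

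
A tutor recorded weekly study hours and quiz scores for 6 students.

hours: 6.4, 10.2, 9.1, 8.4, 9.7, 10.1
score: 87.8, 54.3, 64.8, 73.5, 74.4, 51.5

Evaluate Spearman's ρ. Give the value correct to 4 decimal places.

-0.7714

Rank hours: 1, 6, 3, 2, 4, 5
Rank score: 6, 2, 3, 4, 5, 1
d = rank(hours) − rank(score): -5, 4, 0, -2, -1, 4; Σd² = 62
ρ = 1 − 6Σd² / [n(n²−1)] = 1 − 6×62 / (6×35) = 1 − 372/210 ≈ -0.7714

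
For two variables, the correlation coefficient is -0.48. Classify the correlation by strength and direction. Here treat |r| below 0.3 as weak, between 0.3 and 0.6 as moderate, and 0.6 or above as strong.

r = -0.48 < 0 so the relationship is negative.
|r| = 0.48, which falls in the moderate range.

moderate negative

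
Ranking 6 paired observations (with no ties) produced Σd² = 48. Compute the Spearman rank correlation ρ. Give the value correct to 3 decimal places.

-0.371

ρ = 1 − 6Σd² / [n(n²−1)] = 1 − 6×48 / (6×35)
  = 1 − 288/210 = 1 − 1.3714 ≈ -0.371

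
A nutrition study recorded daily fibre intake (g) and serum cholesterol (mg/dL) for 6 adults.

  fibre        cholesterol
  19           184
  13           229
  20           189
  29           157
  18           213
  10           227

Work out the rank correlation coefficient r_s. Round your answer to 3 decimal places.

Rank fibre: 4, 2, 5, 6, 3, 1
Rank cholesterol: 2, 6, 3, 1, 4, 5
d = rank(fibre) − rank(cholesterol): 2, -4, 2, 5, -1, -4; Σd² = 66
ρ = 1 − 6Σd² / [n(n²−1)] = 1 − 6×66 / (6×35) = 1 − 396/210 ≈ -0.886

-0.886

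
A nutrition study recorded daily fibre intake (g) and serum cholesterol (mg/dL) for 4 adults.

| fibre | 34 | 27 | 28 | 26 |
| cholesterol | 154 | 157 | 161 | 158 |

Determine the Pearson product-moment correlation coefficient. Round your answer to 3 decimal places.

-0.691

n = 4, Σx = 115, Σy = 630, Σx² = 3345, Σy² = 99250, Σxy = 18091
nΣxy − ΣxΣy = 72364 − 72450 = -86
nΣx² − (Σx)² = 13380 − 13225 = 155; nΣy² − (Σy)² = 397000 − 396900 = 100
r = -86 / √(155 × 100) = -86 / 124.4990 ≈ -0.691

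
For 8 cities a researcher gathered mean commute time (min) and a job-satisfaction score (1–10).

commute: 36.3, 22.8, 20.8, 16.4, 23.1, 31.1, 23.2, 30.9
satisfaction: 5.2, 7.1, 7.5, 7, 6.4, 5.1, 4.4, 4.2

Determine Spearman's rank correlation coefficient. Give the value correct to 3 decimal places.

Rank commute: 8, 3, 2, 1, 4, 7, 5, 6
Rank satisfaction: 4, 7, 8, 6, 5, 3, 2, 1
d = rank(commute) − rank(satisfaction): 4, -4, -6, -5, -1, 4, 3, 5; Σd² = 144
ρ = 1 − 6Σd² / [n(n²−1)] = 1 − 6×144 / (8×63) = 1 − 864/504 ≈ -0.714

-0.714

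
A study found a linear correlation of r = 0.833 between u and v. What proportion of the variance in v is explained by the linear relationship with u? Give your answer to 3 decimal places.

r² = (0.833)² = 0.694

0.694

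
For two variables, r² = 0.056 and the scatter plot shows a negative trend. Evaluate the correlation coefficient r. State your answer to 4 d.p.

-0.2366

|r| = √0.056 = 0.2366
The association is negative, so r = −0.2366.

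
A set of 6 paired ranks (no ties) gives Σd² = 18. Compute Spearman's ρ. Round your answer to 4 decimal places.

ρ = 1 − 6Σd² / [n(n²−1)] = 1 − 6×18 / (6×35)
  = 1 − 108/210 = 1 − 0.51429 ≈ 0.4857

0.4857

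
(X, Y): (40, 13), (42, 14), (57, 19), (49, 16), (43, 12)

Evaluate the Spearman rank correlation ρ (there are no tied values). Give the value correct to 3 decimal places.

Rank X: 1, 2, 5, 4, 3
Rank Y: 2, 3, 5, 4, 1
d = rank(X) − rank(Y): -1, -1, 0, 0, 2; Σd² = 6
ρ = 1 − 6Σd² / [n(n²−1)] = 1 − 6×6 / (5×24) = 1 − 36/120 ≈ 0.700

0.700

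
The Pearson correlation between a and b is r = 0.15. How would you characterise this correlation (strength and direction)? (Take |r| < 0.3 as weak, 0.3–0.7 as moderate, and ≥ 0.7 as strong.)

r = 0.15 > 0 so the relationship is positive.
|r| = 0.15, which falls in the weak range.

weak positive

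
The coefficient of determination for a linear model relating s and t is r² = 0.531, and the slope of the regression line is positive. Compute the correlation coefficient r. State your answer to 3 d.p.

|r| = √0.531 = 0.729
The association is positive, so r = 0.729.

0.729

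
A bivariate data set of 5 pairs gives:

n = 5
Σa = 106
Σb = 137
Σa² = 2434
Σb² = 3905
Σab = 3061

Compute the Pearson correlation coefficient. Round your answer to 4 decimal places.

r = (nΣab − ΣaΣb) / √[(nΣa² − (Σa)²)(nΣb² − (Σb)²)]
Numerator: 5×3061 − 106×137 = 783
Denominator: √[(12170 − 11236)(19525 − 18769)] = √[934 × 756] = 840.2999
r = 783 / 840.2999 ≈ 0.9318

0.9318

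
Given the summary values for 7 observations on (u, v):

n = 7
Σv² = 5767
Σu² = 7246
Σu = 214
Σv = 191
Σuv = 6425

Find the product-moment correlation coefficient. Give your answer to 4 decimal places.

0.9371

r = (nΣuv − ΣuΣv) / √[(nΣu² − (Σu)²)(nΣv² − (Σv)²)]
Numerator: 7×6425 − 214×191 = 4101
Denominator: √[(50722 − 45796)(40369 − 36481)] = √[4926 × 3888] = 4376.3327
r = 4101 / 4376.3327 ≈ 0.9371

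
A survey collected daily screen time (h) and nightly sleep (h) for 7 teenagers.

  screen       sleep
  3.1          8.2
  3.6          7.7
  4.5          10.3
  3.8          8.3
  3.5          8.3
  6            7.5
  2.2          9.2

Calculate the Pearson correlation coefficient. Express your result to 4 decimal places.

-0.2374

n = 7, Σx = 26.7, Σy = 59.5, Σx² = 110.35, Σy² = 511.29, Σxy = 225.32
nΣxy − ΣxΣy = 1577.24 − 1588.65 = -11.41
nΣx² − (Σx)² = 772.45 − 712.89 = 59.56; nΣy² − (Σy)² = 3579.03 − 3540.25 = 38.78
r = -11.41 / √(59.56 × 38.78) = -11.41 / 48.0597 ≈ -0.2374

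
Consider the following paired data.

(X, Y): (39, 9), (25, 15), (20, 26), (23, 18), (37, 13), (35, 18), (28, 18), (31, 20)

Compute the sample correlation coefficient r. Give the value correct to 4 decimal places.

n = 8, ΣX = 238, ΣY = 137, ΣX² = 7414, ΣY² = 2523, ΣXY = 3895
nΣXY − ΣXΣY = 31160 − 32606 = -1446
nΣX² − (ΣX)² = 59312 − 56644 = 2668; nΣY² − (ΣY)² = 20184 − 18769 = 1415
r = -1446 / √(2668 × 1415) = -1446 / 1942.9925 ≈ -0.7442

-0.7442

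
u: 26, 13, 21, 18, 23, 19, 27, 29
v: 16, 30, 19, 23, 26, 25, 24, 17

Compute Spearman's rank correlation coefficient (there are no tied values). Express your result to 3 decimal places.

Rank u: 6, 1, 4, 2, 5, 3, 7, 8
Rank v: 1, 8, 3, 4, 7, 6, 5, 2
d = rank(u) − rank(v): 5, -7, 1, -2, -2, -3, 2, 6; Σd² = 132
ρ = 1 − 6Σd² / [n(n²−1)] = 1 − 6×132 / (8×63) = 1 − 792/504 ≈ -0.571

-0.571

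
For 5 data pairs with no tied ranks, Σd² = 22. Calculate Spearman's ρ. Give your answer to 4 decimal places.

ρ = 1 − 6Σd² / [n(n²−1)] = 1 − 6×22 / (5×24)
  = 1 − 132/120 = 1 − 1.10000 ≈ -0.1000

-0.1000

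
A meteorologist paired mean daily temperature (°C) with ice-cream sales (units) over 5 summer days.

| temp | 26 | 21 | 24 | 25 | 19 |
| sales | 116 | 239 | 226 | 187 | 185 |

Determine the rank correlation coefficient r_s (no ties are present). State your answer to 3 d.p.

-0.400

Rank temp: 5, 2, 3, 4, 1
Rank sales: 1, 5, 4, 3, 2
d = rank(temp) − rank(sales): 4, -3, -1, 1, -1; Σd² = 28
ρ = 1 − 6Σd² / [n(n²−1)] = 1 − 6×28 / (5×24) = 1 − 168/120 ≈ -0.400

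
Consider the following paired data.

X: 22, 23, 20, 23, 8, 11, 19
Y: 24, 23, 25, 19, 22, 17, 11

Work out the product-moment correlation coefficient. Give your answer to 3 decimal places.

n = 7, ΣX = 126, ΣY = 141, ΣX² = 2488, ΣY² = 2985, ΣXY = 2566
nΣXY − ΣXΣY = 17962 − 17766 = 196
nΣX² − (ΣX)² = 17416 − 15876 = 1540; nΣY² − (ΣY)² = 20895 − 19881 = 1014
r = 196 / √(1540 × 1014) = 196 / 1249.6239 ≈ 0.157

0.157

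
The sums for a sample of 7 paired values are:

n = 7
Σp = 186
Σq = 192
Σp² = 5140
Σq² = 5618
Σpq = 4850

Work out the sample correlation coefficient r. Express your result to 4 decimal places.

r = (nΣpq − ΣpΣq) / √[(nΣp² − (Σp)²)(nΣq² − (Σq)²)]
Numerator: 7×4850 − 186×192 = -1762
Denominator: √[(35980 − 34596)(39326 − 36864)] = √[1384 × 2462] = 1845.9166
r = -1762 / 1845.9166 ≈ -0.9545

-0.9545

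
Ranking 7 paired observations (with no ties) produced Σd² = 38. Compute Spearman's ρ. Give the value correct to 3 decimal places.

ρ = 1 − 6Σd² / [n(n²−1)] = 1 − 6×38 / (7×48)
  = 1 − 228/336 = 1 − 0.6786 ≈ 0.321

0.321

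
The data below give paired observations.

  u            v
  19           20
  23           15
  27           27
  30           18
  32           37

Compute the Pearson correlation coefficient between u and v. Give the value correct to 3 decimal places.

0.608

n = 5, Σu = 131, Σv = 117, Σu² = 3543, Σv² = 3047, Σuv = 3178
nΣuv − ΣuΣv = 15890 − 15327 = 563
nΣu² − (Σu)² = 17715 − 17161 = 554; nΣv² − (Σv)² = 15235 − 13689 = 1546
r = 563 / √(554 × 1546) = 563 / 925.4642 ≈ 0.608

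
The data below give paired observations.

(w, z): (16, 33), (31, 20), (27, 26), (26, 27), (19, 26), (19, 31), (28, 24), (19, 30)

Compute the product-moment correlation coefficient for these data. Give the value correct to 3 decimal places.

n = 8, Σw = 185, Σz = 217, Σw² = 4489, Σz² = 6007, Σwz = 4877
nΣwz − ΣwΣz = 39016 − 40145 = -1129
nΣw² − (Σw)² = 35912 − 34225 = 1687; nΣz² − (Σz)² = 48056 − 47089 = 967
r = -1129 / √(1687 × 967) = -1129 / 1277.2349 ≈ -0.884

-0.884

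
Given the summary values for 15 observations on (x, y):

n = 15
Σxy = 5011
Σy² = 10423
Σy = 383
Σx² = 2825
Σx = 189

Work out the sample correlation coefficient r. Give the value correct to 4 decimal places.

r = (nΣxy − ΣxΣy) / √[(nΣx² − (Σx)²)(nΣy² − (Σy)²)]
Numerator: 15×5011 − 189×383 = 2778
Denominator: √[(42375 − 35721)(156345 − 146689)] = √[6654 × 9656] = 8015.6736
r = 2778 / 8015.6736 ≈ 0.3466

0.3466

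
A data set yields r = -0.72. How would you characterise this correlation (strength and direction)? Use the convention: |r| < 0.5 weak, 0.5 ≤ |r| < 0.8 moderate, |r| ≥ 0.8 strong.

moderate negative

r = -0.72 < 0 so the relationship is negative.
|r| = 0.72, which falls in the moderate range.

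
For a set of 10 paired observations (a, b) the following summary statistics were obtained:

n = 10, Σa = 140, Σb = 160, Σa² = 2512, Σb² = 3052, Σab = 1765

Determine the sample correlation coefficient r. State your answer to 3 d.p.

-0.911

r = (nΣab − ΣaΣb) / √[(nΣa² − (Σa)²)(nΣb² − (Σb)²)]
Numerator: 10×1765 − 140×160 = -4750
Denominator: √[(25120 − 19600)(30520 − 25600)] = √[5520 × 4920] = 5211.3722
r = -4750 / 5211.3722 ≈ -0.911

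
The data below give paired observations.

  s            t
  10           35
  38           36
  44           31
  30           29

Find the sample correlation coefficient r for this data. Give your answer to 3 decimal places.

n = 4, Σs = 122, Σt = 131, Σs² = 4380, Σt² = 4323, Σst = 3952
nΣst − ΣsΣt = 15808 − 15982 = -174
nΣs² − (Σs)² = 17520 − 14884 = 2636; nΣt² − (Σt)² = 17292 − 17161 = 131
r = -174 / √(2636 × 131) = -174 / 587.6359 ≈ -0.296

-0.296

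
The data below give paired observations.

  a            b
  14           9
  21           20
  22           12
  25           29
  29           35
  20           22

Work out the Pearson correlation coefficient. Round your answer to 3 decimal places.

n = 6, Σa = 131, Σb = 127, Σa² = 2987, Σb² = 3175, Σab = 2990
nΣab − ΣaΣb = 17940 − 16637 = 1303
nΣa² − (Σa)² = 17922 − 17161 = 761; nΣb² − (Σb)² = 19050 − 16129 = 2921
r = 1303 / √(761 × 2921) = 1303 / 1490.9329 ≈ 0.874

0.874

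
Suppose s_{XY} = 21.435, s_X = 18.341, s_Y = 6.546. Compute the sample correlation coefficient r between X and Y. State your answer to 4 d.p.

0.1785

r = Cov(X,Y) / (s_X · s_Y) = 21.435 / (18.341 × 6.546)
  = 21.435 / 120.0602 ≈ 0.1785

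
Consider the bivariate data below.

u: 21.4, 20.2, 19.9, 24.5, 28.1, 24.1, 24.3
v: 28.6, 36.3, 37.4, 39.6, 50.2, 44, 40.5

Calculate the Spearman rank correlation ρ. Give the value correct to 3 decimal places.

Rank u: 3, 2, 1, 6, 7, 4, 5
Rank v: 1, 2, 3, 4, 7, 6, 5
d = rank(u) − rank(v): 2, 0, -2, 2, 0, -2, 0; Σd² = 16
ρ = 1 − 6Σd² / [n(n²−1)] = 1 − 6×16 / (7×48) = 1 − 96/336 ≈ 0.714

0.714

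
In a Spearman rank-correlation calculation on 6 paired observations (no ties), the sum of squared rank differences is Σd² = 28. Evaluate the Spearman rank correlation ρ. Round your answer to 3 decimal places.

ρ = 1 − 6Σd² / [n(n²−1)] = 1 − 6×28 / (6×35)
  = 1 − 168/210 = 1 − 0.8000 ≈ 0.200

0.200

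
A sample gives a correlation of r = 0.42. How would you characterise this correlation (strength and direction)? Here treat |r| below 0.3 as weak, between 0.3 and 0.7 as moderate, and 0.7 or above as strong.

moderate positive

r = 0.42 > 0 so the relationship is positive.
|r| = 0.42, which falls in the moderate range.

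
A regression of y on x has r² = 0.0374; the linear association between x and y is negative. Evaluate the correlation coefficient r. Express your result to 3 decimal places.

|r| = √0.0374 = 0.193
The association is negative, so r = −0.193.

-0.193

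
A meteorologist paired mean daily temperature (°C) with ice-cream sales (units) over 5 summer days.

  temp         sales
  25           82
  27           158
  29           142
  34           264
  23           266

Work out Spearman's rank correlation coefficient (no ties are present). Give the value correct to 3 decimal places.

Rank temp: 2, 3, 4, 5, 1
Rank sales: 1, 3, 2, 4, 5
d = rank(temp) − rank(sales): 1, 0, 2, 1, -4; Σd² = 22
ρ = 1 − 6Σd² / [n(n²−1)] = 1 − 6×22 / (5×24) = 1 − 132/120 ≈ -0.100

-0.100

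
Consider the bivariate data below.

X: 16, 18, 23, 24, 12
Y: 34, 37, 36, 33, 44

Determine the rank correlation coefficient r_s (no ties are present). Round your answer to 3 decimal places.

Rank X: 2, 3, 4, 5, 1
Rank Y: 2, 4, 3, 1, 5
d = rank(X) − rank(Y): 0, -1, 1, 4, -4; Σd² = 34
ρ = 1 − 6Σd² / [n(n²−1)] = 1 − 6×34 / (5×24) = 1 − 204/120 ≈ -0.700

-0.700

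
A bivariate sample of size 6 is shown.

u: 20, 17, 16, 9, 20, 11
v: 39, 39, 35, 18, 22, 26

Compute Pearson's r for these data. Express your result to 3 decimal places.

n = 6, Σu = 93, Σv = 179, Σu² = 1547, Σv² = 5751, Σuv = 2891
nΣuv − ΣuΣv = 17346 − 16647 = 699
nΣu² − (Σu)² = 9282 − 8649 = 633; nΣv² − (Σv)² = 34506 − 32041 = 2465
r = 699 / √(633 × 2465) = 699 / 1249.1377 ≈ 0.560

0.560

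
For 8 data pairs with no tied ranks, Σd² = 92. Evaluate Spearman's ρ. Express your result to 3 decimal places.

-0.095

ρ = 1 − 6Σd² / [n(n²−1)] = 1 − 6×92 / (8×63)
  = 1 − 552/504 = 1 − 1.0952 ≈ -0.095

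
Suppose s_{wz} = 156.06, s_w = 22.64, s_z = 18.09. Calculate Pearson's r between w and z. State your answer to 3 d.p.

r = Cov(w,z) / (s_w · s_z) = 156.06 / (22.64 × 18.09)
  = 156.06 / 409.5576 ≈ 0.381

0.381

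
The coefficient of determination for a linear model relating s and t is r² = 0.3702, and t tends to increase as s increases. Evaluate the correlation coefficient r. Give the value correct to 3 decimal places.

|r| = √0.3702 = 0.608
The association is positive, so r = 0.608.

0.608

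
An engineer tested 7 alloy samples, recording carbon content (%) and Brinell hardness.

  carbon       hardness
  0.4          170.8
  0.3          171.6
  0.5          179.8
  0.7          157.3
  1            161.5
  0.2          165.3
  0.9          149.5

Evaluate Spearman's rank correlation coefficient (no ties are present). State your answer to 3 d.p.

-0.571

Rank carbon: 3, 2, 4, 5, 7, 1, 6
Rank hardness: 5, 6, 7, 2, 3, 4, 1
d = rank(carbon) − rank(hardness): -2, -4, -3, 3, 4, -3, 5; Σd² = 88
ρ = 1 − 6Σd² / [n(n²−1)] = 1 − 6×88 / (7×48) = 1 − 528/336 ≈ -0.571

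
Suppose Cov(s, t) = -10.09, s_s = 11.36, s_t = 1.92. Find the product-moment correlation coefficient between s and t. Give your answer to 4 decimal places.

r = Cov(s,t) / (s_s · s_t) = -10.09 / (11.36 × 1.92)
  = -10.09 / 21.8112 ≈ -0.4626

-0.4626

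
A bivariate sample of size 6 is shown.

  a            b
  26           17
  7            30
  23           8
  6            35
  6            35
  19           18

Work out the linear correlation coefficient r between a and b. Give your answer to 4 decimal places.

-0.9266

n = 6, Σa = 87, Σb = 143, Σa² = 1687, Σb² = 4027, Σab = 1598
nΣab − ΣaΣb = 9588 − 12441 = -2853
nΣa² − (Σa)² = 10122 − 7569 = 2553; nΣb² − (Σb)² = 24162 − 20449 = 3713
r = -2853 / √(2553 × 3713) = -2853 / 3078.8454 ≈ -0.9266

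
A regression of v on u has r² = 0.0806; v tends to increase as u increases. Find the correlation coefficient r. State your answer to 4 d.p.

|r| = √0.0806 = 0.2839
The association is positive, so r = 0.2839.

0.2839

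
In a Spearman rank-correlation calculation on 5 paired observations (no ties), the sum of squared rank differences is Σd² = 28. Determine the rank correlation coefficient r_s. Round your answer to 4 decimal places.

-0.4000

ρ = 1 − 6Σd² / [n(n²−1)] = 1 − 6×28 / (5×24)
  = 1 − 168/120 = 1 − 1.40000 ≈ -0.4000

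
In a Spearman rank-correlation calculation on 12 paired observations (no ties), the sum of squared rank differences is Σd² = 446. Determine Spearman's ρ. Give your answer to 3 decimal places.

ρ = 1 − 6Σd² / [n(n²−1)] = 1 − 6×446 / (12×143)
  = 1 − 2676/1716 = 1 − 1.5594 ≈ -0.559

-0.559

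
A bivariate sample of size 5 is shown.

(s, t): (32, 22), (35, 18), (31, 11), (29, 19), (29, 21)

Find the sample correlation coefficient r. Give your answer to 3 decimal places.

n = 5, Σs = 156, Σt = 91, Σs² = 4892, Σt² = 1731, Σst = 2835
nΣst − ΣsΣt = 14175 − 14196 = -21
nΣs² − (Σs)² = 24460 − 24336 = 124; nΣt² − (Σt)² = 8655 − 8281 = 374
r = -21 / √(124 × 374) = -21 / 215.3509 ≈ -0.098

-0.098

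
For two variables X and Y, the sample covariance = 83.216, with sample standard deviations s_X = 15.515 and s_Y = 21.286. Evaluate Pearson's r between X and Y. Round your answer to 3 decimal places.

0.252

r = Cov(X,Y) / (s_X · s_Y) = 83.216 / (15.515 × 21.286)
  = 83.216 / 330.2523 ≈ 0.252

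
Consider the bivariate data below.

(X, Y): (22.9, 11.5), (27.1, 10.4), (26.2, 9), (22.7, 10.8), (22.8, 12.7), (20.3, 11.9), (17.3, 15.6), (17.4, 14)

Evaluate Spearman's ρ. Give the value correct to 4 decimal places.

-0.8571

Rank X: 6, 8, 7, 4, 5, 3, 1, 2
Rank Y: 4, 2, 1, 3, 6, 5, 8, 7
d = rank(X) − rank(Y): 2, 6, 6, 1, -1, -2, -7, -5; Σd² = 156
ρ = 1 − 6Σd² / [n(n²−1)] = 1 − 6×156 / (8×63) = 1 − 936/504 ≈ -0.8571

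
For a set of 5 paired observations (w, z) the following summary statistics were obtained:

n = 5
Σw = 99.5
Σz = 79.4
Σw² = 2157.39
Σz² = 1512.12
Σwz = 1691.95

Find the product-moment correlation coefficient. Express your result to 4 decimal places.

0.5301

r = (nΣwz − ΣwΣz) / √[(nΣw² − (Σw)²)(nΣz² − (Σz)²)]
Numerator: 5×1691.95 − 99.5×79.4 = 559.45
Denominator: √[(10786.95 − 9900.25)(7560.6 − 6304.36)] = √[886.7 × 1256.24] = 1055.4184
r = 559.45 / 1055.4184 ≈ 0.5301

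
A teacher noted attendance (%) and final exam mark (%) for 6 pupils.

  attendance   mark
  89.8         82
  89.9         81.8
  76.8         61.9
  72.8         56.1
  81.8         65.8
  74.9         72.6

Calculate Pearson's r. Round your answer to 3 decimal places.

n = 6, Σx = 486, Σy = 420.2, Σx² = 39645.38, Σy² = 29994.46, Σxy = 34375.6
nΣxy − ΣxΣy = 206253.6 − 204217.2 = 2036.4
nΣx² − (Σx)² = 237872.28 − 236196 = 1676.28; nΣy² − (Σy)² = 179966.76 − 176568.04 = 3398.72
r = 2036.4 / √(1676.28 × 3398.72) = 2036.4 / 2386.8821 ≈ 0.853

0.853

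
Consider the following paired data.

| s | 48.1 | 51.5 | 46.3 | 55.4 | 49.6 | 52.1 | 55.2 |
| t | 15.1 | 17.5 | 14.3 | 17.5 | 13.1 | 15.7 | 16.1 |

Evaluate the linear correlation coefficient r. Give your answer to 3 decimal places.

n = 7, Σs = 358.2, Σt = 109.3, Σs² = 18400.32, Σt² = 1722.31, Σst = 5615.6
nΣst − ΣsΣt = 39309.2 − 39151.26 = 157.94
nΣs² − (Σs)² = 128802.24 − 128307.24 = 495; nΣt² − (Σt)² = 12056.17 − 11946.49 = 109.68
r = 157.94 / √(495 × 109.68) = 157.94 / 233.0056 ≈ 0.678

0.678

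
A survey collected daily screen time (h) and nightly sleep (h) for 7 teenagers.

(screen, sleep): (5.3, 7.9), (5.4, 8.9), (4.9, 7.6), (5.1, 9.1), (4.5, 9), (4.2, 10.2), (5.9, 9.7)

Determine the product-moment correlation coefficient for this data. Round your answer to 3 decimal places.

n = 7, Σx = 35.3, Σy = 62.4, Σx² = 179.97, Σy² = 561.32, Σxy = 314.15
nΣxy − ΣxΣy = 2199.05 − 2202.72 = -3.67
nΣx² − (Σx)² = 1259.79 − 1246.09 = 13.7; nΣy² − (Σy)² = 3929.24 − 3893.76 = 35.48
r = -3.67 / √(13.7 × 35.48) = -3.67 / 22.0471 ≈ -0.166

-0.166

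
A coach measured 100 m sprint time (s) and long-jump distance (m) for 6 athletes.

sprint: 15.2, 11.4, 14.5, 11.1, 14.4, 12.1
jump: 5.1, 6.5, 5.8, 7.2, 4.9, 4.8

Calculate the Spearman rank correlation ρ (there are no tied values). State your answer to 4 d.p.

Rank sprint: 6, 2, 5, 1, 4, 3
Rank jump: 3, 5, 4, 6, 2, 1
d = rank(sprint) − rank(jump): 3, -3, 1, -5, 2, 2; Σd² = 52
ρ = 1 − 6Σd² / [n(n²−1)] = 1 − 6×52 / (6×35) = 1 − 312/210 ≈ -0.4857

-0.4857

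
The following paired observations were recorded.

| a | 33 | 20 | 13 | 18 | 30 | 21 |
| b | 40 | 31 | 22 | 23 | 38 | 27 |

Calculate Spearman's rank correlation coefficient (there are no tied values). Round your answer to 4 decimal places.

0.9429

Rank a: 6, 3, 1, 2, 5, 4
Rank b: 6, 4, 1, 2, 5, 3
d = rank(a) − rank(b): 0, -1, 0, 0, 0, 1; Σd² = 2
ρ = 1 − 6Σd² / [n(n²−1)] = 1 − 6×2 / (6×35) = 1 − 12/210 ≈ 0.9429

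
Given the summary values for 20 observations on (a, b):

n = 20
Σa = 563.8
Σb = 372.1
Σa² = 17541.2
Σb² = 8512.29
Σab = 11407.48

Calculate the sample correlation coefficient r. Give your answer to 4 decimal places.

r = (nΣab − ΣaΣb) / √[(nΣa² − (Σa)²)(nΣb² − (Σb)²)]
Numerator: 20×11407.48 − 563.8×372.1 = 18359.62
Denominator: √[(350824 − 317870.44)(170245.8 − 138458.41)] = √[32953.56 × 31787.39] = 32365.2231
r = 18359.62 / 32365.2231 ≈ 0.5673

0.5673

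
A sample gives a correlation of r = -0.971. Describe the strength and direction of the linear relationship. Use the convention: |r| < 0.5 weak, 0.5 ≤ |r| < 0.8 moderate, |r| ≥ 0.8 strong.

r = -0.971 < 0 so the relationship is negative.
|r| = 0.971, which falls in the strong range.

strong negative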